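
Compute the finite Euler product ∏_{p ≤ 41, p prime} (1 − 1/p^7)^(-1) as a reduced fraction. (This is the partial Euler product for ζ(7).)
∏ = 15214693740861659022327238853367449744246233642110123338337250729020413243663439716160625/15088713883430430558353749276068876125470859484627961166255440580167365026798140387704832

The primes p ≤ 41 are [2, 3, 5, 7, 11, 13, 17, 19, 23, 29, 31, 37, 41]. For each prime, (1 − 1/p^7)^(-1) = p^7 / (p^7 − 1). The product is (1 − 1/2^7)^(-1), (1 − 1/3^7)^(-1), (1 − 1/5^7)^(-1), (1 − 1/7^7)^(-1), (1 − 1/11^7)^(-1), (1 − 1/13^7)^(-1), (1 − 1/17^7)^(-1), (1 − 1/19^7)^(-1), (1 − 1/23^7)^(-1), (1 − 1/29^7)^(-1), (1 − 1/31^7)^(-1), (1 − 1/37^7)^(-1), (1 − 1/41^7)^(-1) = ∏ p^7 / (p^7 − 1) = 15214693740861659022327238853367449744246233642110123338337250729020413243663439716160625/15088713883430430558353749276068876125470859484627961166255440580167365026798140387704832.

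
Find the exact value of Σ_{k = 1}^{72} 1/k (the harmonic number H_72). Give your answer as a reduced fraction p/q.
H_72 = 9112469359293533278712889630349/1874681189225708508850515710400

Direct summation: H_72 = 1 + 1/2 + ... + 1/72. The least common denominator is lcm(1, ..., 72) = 5624043567677125526551547131200; over this denominator the numerator is 5624043567677125526551547131200 + 2812021783838562763275773565600 + 1874681189225708508850515710400 + 1406010891919281381637886782800 + 1124808713535425105310309426240 + 937340594612854254425257855200 + 803434795382446503793078161600 + 703005445959640690818943391400 + 624893729741902836283505236800 + 562404356767712552655154713120 + 511276687970647775141049739200 + 468670297306427127212628927600 + 432618735975163502042426702400 + 401717397691223251896539080800 + 374936237845141701770103142080 + 351502722979820345409471695700 + 330826092216301501561855713600 + 312446864870951418141752618400 + 296002293035638185607976164800 + 281202178383856276327577356560 + 267811598460815501264359387200 + 255638343985323887570524869600 + 244523633377266327241371614400 + 234335148653213563606314463800 + 224961742707085021062061885248 + 216309367987581751021213351200 + 208297909913967612094501745600 + 200858698845611625948269540400 + 193932536816452604363846452800 + 187468118922570850885051571040 + 181420760247649210533920875200 + 175751361489910172704735847850 + 170425562656882591713683246400 + 165413046108150750780927856800 + 160686959076489300758615632320 + 156223432435475709070876309200 + 152001177504787176393285057600 + 148001146517819092803988082400 + 144206245325054500680808900800 + 140601089191928138163788678280 + 137171794333588427476867003200 + 133905799230407750632179693600 + 130791710876212221547710398400 + 127819171992661943785262434800 + 124978745948380567256701047360 + 122261816688633163620685807200 + 119660501439938840990458449600 + 117167574326606781803157231900 + 114776399340349500541868308800 + 112480871353542510531030942624 + 110275364072100500520618571200 + 108154683993790875510606675600 + 106114029578813689180217870400 + 104148954956983806047250872800 + 102255337594129555028209947840 + 100429349422805812974134770200 + 98667431011879395202658721600 + 96966268408226302181923226400 + 95322772333510602144941476800 + 93734059461285425442525785520 + 92197435535690582402484379200 + 90710380123824605266960437600 + 89270532820271833754786462400 + 87875680744955086352367923925 + 86523747195032700408485340480 + 85212781328441295856841623200 + 83940948771300380993306673600 + 82706523054075375390463928400 + 81507877792422109080457204800 + 80343479538244650379307816160 + 79211881234889091923261227200 + 78111716217737854535438154600 = 27337408077880599836138668891047, so H_72 = 27337408077880599836138668891047/5624043567677125526551547131200; reducing by gcd(27337408077880599836138668891047, 5624043567677125526551547131200) = 3 gives 9112469359293533278712889630349/1874681189225708508850515710400 ≈ 4.86081. (The PNT-adjacent estimate ln(72) + γ ≈ 4.85388 matches within O(1/n).)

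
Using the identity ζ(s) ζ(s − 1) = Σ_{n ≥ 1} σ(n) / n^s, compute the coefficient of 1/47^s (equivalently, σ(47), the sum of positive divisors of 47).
σ(47) = 48

In the product (Σ m^0/m^s)(Σ k / k^s) = Σ (Σ_{d | n} d) / n^s, the coefficient of 1/n^s is σ(n) = Σ_{d | n} d. For n = 47, divisors are [1, 47]; summing: σ(47) = 48.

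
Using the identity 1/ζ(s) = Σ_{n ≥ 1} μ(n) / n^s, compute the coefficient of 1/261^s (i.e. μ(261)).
μ(261) = 0

Factor n = 261 = 3^2 · 29. μ(n) = 0 if any exponent ≥ 2 (not squarefree); otherwise μ(n) = (−1)^{ω(n)} where ω(n) is the number of distinct prime factors. Applying: μ(261) = 0.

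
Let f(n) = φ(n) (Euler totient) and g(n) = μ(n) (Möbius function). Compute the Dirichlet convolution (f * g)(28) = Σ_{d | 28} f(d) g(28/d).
(φ * μ)(28) = 5

Divisors of 28: [1, 2, 4, 7, 14, 28]. For each d | 28:
  d = 1: φ(1) · μ(28/1) = 1 · 0 = 0
  d = 2: φ(2) · μ(28/2) = 1 · 1 = 1
  d = 4: φ(4) · μ(28/4) = 2 · -1 = -2
  d = 7: φ(7) · μ(28/7) = 6 · 0 = 0
  d = 14: φ(14) · μ(28/14) = 6 · -1 = -6
  d = 28: φ(28) · μ(28/28) = 12 · 1 = 12
Summing: (φ * μ)(28) = 0 + 1 + -2 + 0 + -6 + 12 = 5.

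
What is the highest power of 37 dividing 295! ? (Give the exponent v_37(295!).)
v_37(295!) = 7

Legendre's formula: v_p(n!) = Σ_{k ≥ 1} ⌊n / p^k⌋. For p = 37, n = 295, the terms are:
  ⌊295/37^1⌋ = ⌊295/37⌋ = 7
(the next term ⌊295/37^2⌋ = 0, terminating the sum). Summing: v_37(295!) = 7 = 7.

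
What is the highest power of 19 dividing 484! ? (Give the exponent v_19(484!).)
v_19(484!) = 26

Legendre's formula: v_p(n!) = Σ_{k ≥ 1} ⌊n / p^k⌋. For p = 19, n = 484, the terms are:
  ⌊484/19^1⌋ = ⌊484/19⌋ = 25
  ⌊484/19^2⌋ = ⌊484/361⌋ = 1
(the next term ⌊484/19^3⌋ = 0, terminating the sum). Summing: v_19(484!) = 25 + 1 = 26.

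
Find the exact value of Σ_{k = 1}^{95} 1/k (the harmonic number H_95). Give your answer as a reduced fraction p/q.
H_95 = 3691835092344109255246562280652279367381/718766754945489455304472257065075294400

Direct summation: H_95 = 1 + 1/2 + ... + 1/95. The least common denominator is lcm(1, ..., 95) = 718766754945489455304472257065075294400; over this denominator the numerator is 718766754945489455304472257065075294400 + 359383377472744727652236128532537647200 + 239588918315163151768157419021691764800 + 179691688736372363826118064266268823600 + 143753350989097891060894451413015058880 + 119794459157581575884078709510845882400 + 102680964992212779329210322437867899200 + 89845844368186181913059032133134411800 + 79862972771721050589385806340563921600 + 71876675494548945530447225706507529440 + 65342432267771768664042932460461390400 + 59897229578790787942039354755422941200 + 55289750380422265792651712081928868800 + 51340482496106389664605161218933949600 + 47917783663032630353631483804338352960 + 44922922184093090956529516066567205900 + 42280397349734673841439544533239723200 + 39931486385860525294692903170281960800 + 37829829207657339752866960898161857600 + 35938337747274472765223612853253764720 + 34226988330737593109736774145955966400 + 32671216133885884332021466230230695200 + 31250728475890845882803141611525012800 + 29948614789395393971019677377711470600 + 28750670197819578212178890282603011776 + 27644875190211132896325856040964434400 + 26620990923907016863128602113521307200 + 25670241248053194832302580609466974800 + 24785060515361705355326629553968113600 + 23958891831516315176815741902169176480 + 23186024353080305009821685711776622400 + 22461461092046545478264758033283602950 + 21780810755923922888014310820153796800 + 21140198674867336920719772266619861600 + 20536192998442555865842064487573579840 + 19965743192930262647346451585140980400 + 19426128512040255548769520461218251200 + 18914914603828669876433480449080928800 + 18429916793474088597550570693976289600 + 17969168873637236382611806426626882360 + 17530896462085108665962737977196958400 + 17113494165368796554868387072977983200 + 16715505928964871053592378071280820800 + 16335608066942942166010733115115347600 + 15972594554344210117877161268112784320 + 15625364237945422941401570805762506400 + 15292909679691265006478133129044155200 + 14974307394697696985509838688855735300 + 14668709284601825618458617491123985600 + 14375335098909789106089445141301505888 + 14093465783244891280479848177746574400 + 13822437595105566448162928020482217200 + 13561636885763951986876835038963684800 + 13310495461953508431564301056760653600 + 13068486453554353732808586492092278080 + 12835120624026597416151290304733487400 + 12609943069219113250955653632720619200 + 12392530257680852677663314776984056800 + 12182487371957448394991055204492801600 + 11979445915758157588407870951084588240 + 11783061556483433693515938640411070400 + 11593012176540152504910842855888311200 + 11408996110245864369912258048651988800 + 11230730546023272739132379016641801475 + 11057950076084453158530342416385773760 + 10890405377961961444007155410076898400 + 10727862014111782914992123239777243200 + 10570099337433668460359886133309930800 + 10416909491963615294267713870508337600 + 10268096499221277932921032243786789920 + 10123475421767457116964397986832046400 + 9982871596465131323673225792570490200 + 9846119930760129524718798041987332800 + 9713064256020127774384760230609125600 + 9583556732606526070726296760867670592 + 9457457301914334938216740224540464400 + 9334633181110252666291847494351627200 + 9214958396737044298775285346988144800 + 9098313353740372851955345026140193600 + 8984584436818618191305903213313441180 + 8873663641302338954376200704507102400 + 8765448231042554332981368988598479200 + 8659840421029993437403280205603316800 + 8556747082684398277434193536488991600 + 8456079469946934768287908906647944640 + 8357752964482435526796189035640410400 + 8261686838453901785108876517989371200 + 8167804033471471083005366557557673800 + 8076030954443701744994070304101969600 + 7986297277172105058938580634056392160 + 7898535768631752256093101725989838400 + 7812682118972711470700785402881253200 + 7728674784360101669940561903925540800 + 7646454839845632503239066564522077600 + 7565965841531467950573392179632371520 = 3691835092344109255246562280652279367381, so H_95 = 3691835092344109255246562280652279367381/718766754945489455304472257065075294400 (already in lowest terms) ≈ 5.13635. (The PNT-adjacent estimate ln(95) + γ ≈ 5.13109 matches within O(1/n).)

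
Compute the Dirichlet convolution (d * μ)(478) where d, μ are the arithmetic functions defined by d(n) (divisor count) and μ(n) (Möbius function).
(d * μ)(478) = 1

Divisors of 478: [1, 2, 239, 478]. For each d | 478:
  d = 1: d(1) · μ(478/1) = 1 · 1 = 1
  d = 2: d(2) · μ(478/2) = 2 · -1 = -2
  d = 239: d(239) · μ(478/239) = 2 · -1 = -2
  d = 478: d(478) · μ(478/478) = 4 · 1 = 4
Summing: (d * μ)(478) = 1 + -2 + -2 + 4 = 1.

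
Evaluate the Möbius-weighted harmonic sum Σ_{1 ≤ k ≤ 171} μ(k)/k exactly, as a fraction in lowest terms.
Σ μ(k)/k = 976794744883260874795165001864511964953389627727401386703595517/962947420735983927056946215901134429196419130606213075415963491270

Values of μ(k) for 1 ≤ k ≤ 171: μ(1) = 1, μ(2) = -1, μ(3) = -1, μ(5) = -1, μ(6) = 1, μ(7) = -1, μ(10) = 1, μ(11) = -1, μ(13) = -1, μ(14) = 1, μ(15) = 1, μ(17) = -1, μ(19) = -1, μ(21) = 1, μ(22) = 1, μ(23) = -1, μ(26) = 1, μ(29) = -1, μ(30) = -1, μ(31) = -1, μ(33) = 1, μ(34) = 1, μ(35) = 1, μ(37) = -1, μ(38) = 1, μ(39) = 1, μ(41) = -1, μ(42) = -1, μ(43) = -1, μ(46) = 1, μ(47) = -1, μ(51) = 1, μ(53) = -1, μ(55) = 1, μ(57) = 1, μ(58) = 1, μ(59) = -1, μ(61) = -1, μ(62) = 1, μ(65) = 1, μ(66) = -1, μ(67) = -1, μ(69) = 1, μ(70) = -1, μ(71) = -1, μ(73) = -1, μ(74) = 1, μ(77) = 1, μ(78) = -1, μ(79) = -1, μ(82) = 1, μ(83) = -1, μ(85) = 1, μ(86) = 1, μ(87) = 1, μ(89) = -1, μ(91) = 1, μ(93) = 1, μ(94) = 1, μ(95) = 1, μ(97) = -1, μ(101) = -1, μ(102) = -1, μ(103) = -1, μ(105) = -1, μ(106) = 1, μ(107) = -1, μ(109) = -1, μ(110) = -1, μ(111) = 1, μ(113) = -1, μ(114) = -1, μ(115) = 1, μ(118) = 1, μ(119) = 1, μ(122) = 1, μ(123) = 1, μ(127) = -1, μ(129) = 1, μ(130) = -1, μ(131) = -1, μ(133) = 1, μ(134) = 1, μ(137) = -1, μ(138) = -1, μ(139) = -1, μ(141) = 1, μ(142) = 1, μ(143) = 1, μ(145) = 1, μ(146) = 1, μ(149) = -1, μ(151) = -1, μ(154) = -1, μ(155) = 1, μ(157) = -1, μ(158) = 1, μ(159) = 1, μ(161) = 1, μ(163) = -1, μ(165) = -1, μ(166) = 1, μ(167) = -1, μ(170) = -1, with μ = 0 on non-squarefree integers. Summing μ(k)/k for k where μ(k) ≠ 0 gives 976794744883260874795165001864511964953389627727401386703595517/962947420735983927056946215901134429196419130606213075415963491270 ≈ 0.0010. (PNT ⟺ this sum → 0 as n → ∞.)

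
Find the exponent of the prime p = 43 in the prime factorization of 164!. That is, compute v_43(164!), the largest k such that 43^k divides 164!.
v_43(164!) = 3

Legendre's formula: v_p(n!) = Σ_{k ≥ 1} ⌊n / p^k⌋. For p = 43, n = 164, the terms are:
  ⌊164/43^1⌋ = ⌊164/43⌋ = 3
(the next term ⌊164/43^2⌋ = 0, terminating the sum). Summing: v_43(164!) = 3 = 3.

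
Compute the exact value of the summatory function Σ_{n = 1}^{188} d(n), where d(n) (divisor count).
Σ_{n ≤ 188} d(n) = 1015

Compute d(n) for each 1 ≤ n ≤ 188: d(1) = 1, d(2) = 2, d(3) = 2, d(4) = 3, d(5) = 2, d(6) = 4, d(7) = 2, d(8) = 4, d(9) = 3, d(10) = 4, d(11) = 2, d(12) = 6, d(13) = 2, d(14) = 4, d(15) = 4, d(16) = 5, d(17) = 2, d(18) = 6, d(19) = 2, d(20) = 6, d(21) = 4, d(22) = 4, d(23) = 2, d(24) = 8, d(25) = 3, d(26) = 4, d(27) = 4, d(28) = 6, d(29) = 2, d(30) = 8, d(31) = 2, d(32) = 6, d(33) = 4, d(34) = 4, d(35) = 4, d(36) = 9, d(37) = 2, d(38) = 4, d(39) = 4, d(40) = 8, d(41) = 2, d(42) = 8, d(43) = 2, d(44) = 6, d(45) = 6, d(46) = 4, d(47) = 2, d(48) = 10, d(49) = 3, d(50) = 6, d(51) = 4, d(52) = 6, d(53) = 2, d(54) = 8, d(55) = 4, d(56) = 8, d(57) = 4, d(58) = 4, d(59) = 2, d(60) = 12, d(61) = 2, d(62) = 4, d(63) = 6, d(64) = 7, d(65) = 4, d(66) = 8, d(67) = 2, d(68) = 6, d(69) = 4, d(70) = 8, d(71) = 2, d(72) = 12, d(73) = 2, d(74) = 4, d(75) = 6, d(76) = 6, d(77) = 4, d(78) = 8, d(79) = 2, d(80) = 10, d(81) = 5, d(82) = 4, d(83) = 2, d(84) = 12, d(85) = 4, d(86) = 4, d(87) = 4, d(88) = 8, d(89) = 2, d(90) = 12, d(91) = 4, d(92) = 6, d(93) = 4, d(94) = 4, d(95) = 4, d(96) = 12, d(97) = 2, d(98) = 6, d(99) = 6, d(100) = 9, d(101) = 2, d(102) = 8, d(103) = 2, d(104) = 8, d(105) = 8, d(106) = 4, d(107) = 2, d(108) = 12, d(109) = 2, d(110) = 8, d(111) = 4, d(112) = 10, d(113) = 2, d(114) = 8, d(115) = 4, d(116) = 6, d(117) = 6, d(118) = 4, d(119) = 4, d(120) = 16, d(121) = 3, d(122) = 4, d(123) = 4, d(124) = 6, d(125) = 4, d(126) = 12, d(127) = 2, d(128) = 8, d(129) = 4, d(130) = 8, d(131) = 2, d(132) = 12, d(133) = 4, d(134) = 4, d(135) = 8, d(136) = 8, d(137) = 2, d(138) = 8, d(139) = 2, d(140) = 12, d(141) = 4, d(142) = 4, d(143) = 4, d(144) = 15, d(145) = 4, d(146) = 4, d(147) = 6, d(148) = 6, d(149) = 2, d(150) = 12, d(151) = 2, d(152) = 8, d(153) = 6, d(154) = 8, d(155) = 4, d(156) = 12, d(157) = 2, d(158) = 4, d(159) = 4, d(160) = 12, d(161) = 4, d(162) = 10, d(163) = 2, d(164) = 6, d(165) = 8, d(166) = 4, d(167) = 2, d(168) = 16, d(169) = 3, d(170) = 8, d(171) = 6, d(172) = 6, d(173) = 2, d(174) = 8, d(175) = 6, d(176) = 10, d(177) = 4, d(178) = 4, d(179) = 2, d(180) = 18, d(181) = 2, d(182) = 8, d(183) = 4, d(184) = 8, d(185) = 4, d(186) = 8, d(187) = 4, d(188) = 6. Summing all 188 values: 1015. (Dirichlet's divisor formula: Σ_{n ≤ x} d(n) = x ln(x) + (2γ − 1) x + O(√x). For x = 188, the asymptotic estimate is ≈ 1013.48.)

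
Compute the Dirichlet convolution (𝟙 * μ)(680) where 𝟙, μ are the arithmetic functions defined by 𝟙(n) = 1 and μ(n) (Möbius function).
(𝟙 * μ)(680) = 0

Divisors of 680: [1, 2, 4, 5, 8, 10, 17, 20, 34, 40, 68, 85, 136, 170, 340, 680]. For each d | 680:
  d = 1: 𝟙(1) · μ(680/1) = 1 · 0 = 0
  d = 2: 𝟙(2) · μ(680/2) = 1 · 0 = 0
  d = 4: 𝟙(4) · μ(680/4) = 1 · -1 = -1
  d = 5: 𝟙(5) · μ(680/5) = 1 · 0 = 0
  d = 8: 𝟙(8) · μ(680/8) = 1 · 1 = 1
  d = 10: 𝟙(10) · μ(680/10) = 1 · 0 = 0
  d = 17: 𝟙(17) · μ(680/17) = 1 · 0 = 0
  d = 20: 𝟙(20) · μ(680/20) = 1 · 1 = 1
  d = 34: 𝟙(34) · μ(680/34) = 1 · 0 = 0
  d = 40: 𝟙(40) · μ(680/40) = 1 · -1 = -1
  d = 68: 𝟙(68) · μ(680/68) = 1 · 1 = 1
  d = 85: 𝟙(85) · μ(680/85) = 1 · 0 = 0
  d = 136: 𝟙(136) · μ(680/136) = 1 · -1 = -1
  d = 170: 𝟙(170) · μ(680/170) = 1 · 0 = 0
  d = 340: 𝟙(340) · μ(680/340) = 1 · -1 = -1
  d = 680: 𝟙(680) · μ(680/680) = 1 · 1 = 1
Summing: (𝟙 * μ)(680) = 0 + 0 + -1 + 0 + 1 + 0 + 0 + 1 + 0 + -1 + 1 + 0 + -1 + 0 + -1 + 1 = 0.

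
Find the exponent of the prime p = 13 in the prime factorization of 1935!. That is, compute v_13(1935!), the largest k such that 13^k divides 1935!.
v_13(1935!) = 159

Legendre's formula: v_p(n!) = Σ_{k ≥ 1} ⌊n / p^k⌋. For p = 13, n = 1935, the terms are:
  ⌊1935/13^1⌋ = ⌊1935/13⌋ = 148
  ⌊1935/13^2⌋ = ⌊1935/169⌋ = 11
(the next term ⌊1935/13^3⌋ = 0, terminating the sum). Summing: v_13(1935!) = 148 + 11 = 159.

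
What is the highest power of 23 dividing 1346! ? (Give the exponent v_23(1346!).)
v_23(1346!) = 60

Legendre's formula: v_p(n!) = Σ_{k ≥ 1} ⌊n / p^k⌋. For p = 23, n = 1346, the terms are:
  ⌊1346/23^1⌋ = ⌊1346/23⌋ = 58
  ⌊1346/23^2⌋ = ⌊1346/529⌋ = 2
(the next term ⌊1346/23^3⌋ = 0, terminating the sum). Summing: v_23(1346!) = 58 + 2 = 60.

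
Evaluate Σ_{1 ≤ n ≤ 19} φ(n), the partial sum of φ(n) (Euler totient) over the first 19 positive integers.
Σ_{n ≤ 19} φ(n) = 120

Compute φ(n) for each 1 ≤ n ≤ 19: φ(1) = 1, φ(2) = 1, φ(3) = 2, φ(4) = 2, φ(5) = 4, φ(6) = 2, φ(7) = 6, φ(8) = 4, φ(9) = 6, φ(10) = 4, φ(11) = 10, φ(12) = 4, φ(13) = 12, φ(14) = 6, φ(15) = 8, φ(16) = 8, φ(17) = 16, φ(18) = 6, φ(19) = 18. Summing all 19 values: 120. (Average order: Σ_{n ≤ x} φ(n) ~ (3/π²) x². For x = 19, (3/π²)·19² ≈ 109.73.)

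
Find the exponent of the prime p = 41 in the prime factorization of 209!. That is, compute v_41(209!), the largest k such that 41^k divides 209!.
v_41(209!) = 5

Legendre's formula: v_p(n!) = Σ_{k ≥ 1} ⌊n / p^k⌋. For p = 41, n = 209, the terms are:
  ⌊209/41^1⌋ = ⌊209/41⌋ = 5
(the next term ⌊209/41^2⌋ = 0, terminating the sum). Summing: v_41(209!) = 5 = 5.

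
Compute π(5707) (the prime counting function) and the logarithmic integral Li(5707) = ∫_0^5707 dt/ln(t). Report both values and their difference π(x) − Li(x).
π(5707) = 751;  Li(5707) ≈ 766.64;  π(x) − Li(x) ≈ -15.64.

Direct count of primes ≤ 5707 gives π(5707) = 751. Numerical evaluation of the logarithmic integral gives Li(5707) ≈ 766.64. The difference π(x) − Li(x) ≈ -15.64 is typically negative for small/moderate x (Li(x) overestimates), though Littlewood's theorem shows this sign changes infinitely often.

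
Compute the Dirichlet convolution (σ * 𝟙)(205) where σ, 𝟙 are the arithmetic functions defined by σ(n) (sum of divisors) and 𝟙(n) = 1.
(σ * 𝟙)(205) = 301

Divisors of 205: [1, 5, 41, 205]. For each d | 205:
  d = 1: σ(1) · 𝟙(205/1) = 1 · 1 = 1
  d = 5: σ(5) · 𝟙(205/5) = 6 · 1 = 6
  d = 41: σ(41) · 𝟙(205/41) = 42 · 1 = 42
  d = 205: σ(205) · 𝟙(205/205) = 252 · 1 = 252
Summing: (σ * 𝟙)(205) = 1 + 6 + 42 + 252 = 301.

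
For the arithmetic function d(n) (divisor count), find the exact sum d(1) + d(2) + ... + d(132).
Σ_{n ≤ 132} d(n) = 671

Compute d(n) for each 1 ≤ n ≤ 132: d(1) = 1, d(2) = 2, d(3) = 2, d(4) = 3, d(5) = 2, d(6) = 4, d(7) = 2, d(8) = 4, d(9) = 3, d(10) = 4, d(11) = 2, d(12) = 6, d(13) = 2, d(14) = 4, d(15) = 4, d(16) = 5, d(17) = 2, d(18) = 6, d(19) = 2, d(20) = 6, d(21) = 4, d(22) = 4, d(23) = 2, d(24) = 8, d(25) = 3, d(26) = 4, d(27) = 4, d(28) = 6, d(29) = 2, d(30) = 8, d(31) = 2, d(32) = 6, d(33) = 4, d(34) = 4, d(35) = 4, d(36) = 9, d(37) = 2, d(38) = 4, d(39) = 4, d(40) = 8, d(41) = 2, d(42) = 8, d(43) = 2, d(44) = 6, d(45) = 6, d(46) = 4, d(47) = 2, d(48) = 10, d(49) = 3, d(50) = 6, d(51) = 4, d(52) = 6, d(53) = 2, d(54) = 8, d(55) = 4, d(56) = 8, d(57) = 4, d(58) = 4, d(59) = 2, d(60) = 12, d(61) = 2, d(62) = 4, d(63) = 6, d(64) = 7, d(65) = 4, d(66) = 8, d(67) = 2, d(68) = 6, d(69) = 4, d(70) = 8, d(71) = 2, d(72) = 12, d(73) = 2, d(74) = 4, d(75) = 6, d(76) = 6, d(77) = 4, d(78) = 8, d(79) = 2, d(80) = 10, d(81) = 5, d(82) = 4, d(83) = 2, d(84) = 12, d(85) = 4, d(86) = 4, d(87) = 4, d(88) = 8, d(89) = 2, d(90) = 12, d(91) = 4, d(92) = 6, d(93) = 4, d(94) = 4, d(95) = 4, d(96) = 12, d(97) = 2, d(98) = 6, d(99) = 6, d(100) = 9, d(101) = 2, d(102) = 8, d(103) = 2, d(104) = 8, d(105) = 8, d(106) = 4, d(107) = 2, d(108) = 12, d(109) = 2, d(110) = 8, d(111) = 4, d(112) = 10, d(113) = 2, d(114) = 8, d(115) = 4, d(116) = 6, d(117) = 6, d(118) = 4, d(119) = 4, d(120) = 16, d(121) = 3, d(122) = 4, d(123) = 4, d(124) = 6, d(125) = 4, d(126) = 12, d(127) = 2, d(128) = 8, d(129) = 4, d(130) = 8, d(131) = 2, d(132) = 12. Summing all 132 values: 671. (Dirichlet's divisor formula: Σ_{n ≤ x} d(n) = x ln(x) + (2γ − 1) x + O(√x). For x = 132, the asymptotic estimate is ≈ 664.91.)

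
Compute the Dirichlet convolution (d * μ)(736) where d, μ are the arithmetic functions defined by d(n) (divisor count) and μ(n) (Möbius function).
(d * μ)(736) = 1

Divisors of 736: [1, 2, 4, 8, 16, 23, 32, 46, 92, 184, 368, 736]. For each d | 736:
  d = 1: d(1) · μ(736/1) = 1 · 0 = 0
  d = 2: d(2) · μ(736/2) = 2 · 0 = 0
  d = 4: d(4) · μ(736/4) = 3 · 0 = 0
  d = 8: d(8) · μ(736/8) = 4 · 0 = 0
  d = 16: d(16) · μ(736/16) = 5 · 1 = 5
  d = 23: d(23) · μ(736/23) = 2 · 0 = 0
  d = 32: d(32) · μ(736/32) = 6 · -1 = -6
  d = 46: d(46) · μ(736/46) = 4 · 0 = 0
  d = 92: d(92) · μ(736/92) = 6 · 0 = 0
  d = 184: d(184) · μ(736/184) = 8 · 0 = 0
  d = 368: d(368) · μ(736/368) = 10 · -1 = -10
  d = 736: d(736) · μ(736/736) = 12 · 1 = 12
Summing: (d * μ)(736) = 0 + 0 + 0 + 0 + 5 + 0 + -6 + 0 + 0 + 0 + -10 + 12 = 1.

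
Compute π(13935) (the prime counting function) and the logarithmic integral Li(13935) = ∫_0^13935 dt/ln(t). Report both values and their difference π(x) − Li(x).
π(13935) = 1648;  Li(13935) ≈ 1665.45;  π(x) − Li(x) ≈ -17.45.

Direct count of primes ≤ 13935 gives π(13935) = 1648. Numerical evaluation of the logarithmic integral gives Li(13935) ≈ 1665.45. The difference π(x) − Li(x) ≈ -17.45 is typically negative for small/moderate x (Li(x) overestimates), though Littlewood's theorem shows this sign changes infinitely often.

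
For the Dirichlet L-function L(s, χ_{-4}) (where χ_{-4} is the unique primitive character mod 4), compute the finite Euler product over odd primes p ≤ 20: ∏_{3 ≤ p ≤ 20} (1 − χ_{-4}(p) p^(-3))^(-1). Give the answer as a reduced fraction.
∏ = 2463517706231725/2542314678779904

The odd primes p ≤ 20 are [3, 5, 7, 11, 13, 17, 19]. For each, χ(p) = 1 if p ≡ 1 mod 4, χ(p) = −1 if p ≡ 3 mod 4. Taking (1 − χ(p)/p^3)^(-1) = p^3/(p^3 − χ(p)): (1 − (-1)/3^3)^(-1) · (1 − (1)/5^3)^(-1) · (1 − (-1)/7^3)^(-1) · (1 − (-1)/11^3)^(-1) · (1 − (1)/13^3)^(-1) · (1 − (1)/17^3)^(-1) · (1 − (-1)/19^3)^(-1) = 2463517706231725/2542314678779904.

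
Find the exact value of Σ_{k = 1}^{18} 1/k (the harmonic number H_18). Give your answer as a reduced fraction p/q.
H_18 = 14274301/4084080

Direct summation: H_18 = 1 + 1/2 + ... + 1/18. The least common denominator is lcm(1, ..., 18) = 12252240; over this denominator the numerator is 12252240 + 6126120 + 4084080 + 3063060 + 2450448 + 2042040 + 1750320 + 1531530 + 1361360 + 1225224 + 1113840 + 1021020 + 942480 + 875160 + 816816 + 765765 + 720720 + 680680 = 42822903, so H_18 = 42822903/12252240; reducing by gcd(42822903, 12252240) = 3 gives 14274301/4084080 ≈ 3.49511. (The PNT-adjacent estimate ln(18) + γ ≈ 3.46759 matches within O(1/n).)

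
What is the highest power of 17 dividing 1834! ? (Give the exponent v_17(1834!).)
v_17(1834!) = 113

Legendre's formula: v_p(n!) = Σ_{k ≥ 1} ⌊n / p^k⌋. For p = 17, n = 1834, the terms are:
  ⌊1834/17^1⌋ = ⌊1834/17⌋ = 107
  ⌊1834/17^2⌋ = ⌊1834/289⌋ = 6
(the next term ⌊1834/17^3⌋ = 0, terminating the sum). Summing: v_17(1834!) = 107 + 6 = 113.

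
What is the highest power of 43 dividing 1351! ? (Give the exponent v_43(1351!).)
v_43(1351!) = 31

Legendre's formula: v_p(n!) = Σ_{k ≥ 1} ⌊n / p^k⌋. For p = 43, n = 1351, the terms are:
  ⌊1351/43^1⌋ = ⌊1351/43⌋ = 31
(the next term ⌊1351/43^2⌋ = 0, terminating the sum). Summing: v_43(1351!) = 31 = 31.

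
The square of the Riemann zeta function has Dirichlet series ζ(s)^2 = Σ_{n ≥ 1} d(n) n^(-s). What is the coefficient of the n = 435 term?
d(435) = 8

ζ(s)^2 = (Σ 1/m^s)(Σ 1/k^s). The coefficient of 1/n^s in the product is the number of ordered pairs (m, k) with mk = n, which equals d(n). For n = 435, divisors are [1, 3, 5, 15, 29, 87, 145, 435], so d(435) = 8.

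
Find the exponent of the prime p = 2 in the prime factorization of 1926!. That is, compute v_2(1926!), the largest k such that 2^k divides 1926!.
v_2(1926!) = 1920

Legendre's formula: v_p(n!) = Σ_{k ≥ 1} ⌊n / p^k⌋. For p = 2, n = 1926, the terms are:
  ⌊1926/2^1⌋ = ⌊1926/2⌋ = 963
  ⌊1926/2^2⌋ = ⌊1926/4⌋ = 481
  ⌊1926/2^3⌋ = ⌊1926/8⌋ = 240
  ⌊1926/2^4⌋ = ⌊1926/16⌋ = 120
  ⌊1926/2^5⌋ = ⌊1926/32⌋ = 60
  ⌊1926/2^6⌋ = ⌊1926/64⌋ = 30
  ⌊1926/2^7⌋ = ⌊1926/128⌋ = 15
  ⌊1926/2^8⌋ = ⌊1926/256⌋ = 7
  ⌊1926/2^9⌋ = ⌊1926/512⌋ = 3
  ⌊1926/2^10⌋ = ⌊1926/1024⌋ = 1
(the next term ⌊1926/2^11⌋ = 0, terminating the sum). Summing: v_2(1926!) = 963 + 481 + 240 + 120 + 60 + 30 + 15 + 7 + 3 + 1 = 1920.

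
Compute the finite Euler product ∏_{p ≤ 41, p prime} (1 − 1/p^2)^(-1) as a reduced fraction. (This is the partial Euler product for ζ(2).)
∏ = 10043314222393291843289/6135418369257504768000

The primes p ≤ 41 are [2, 3, 5, 7, 11, 13, 17, 19, 23, 29, 31, 37, 41]. For each prime, (1 − 1/p^2)^(-1) = p^2 / (p^2 − 1). The product is (1 − 1/2^2)^(-1), (1 − 1/3^2)^(-1), (1 − 1/5^2)^(-1), (1 − 1/7^2)^(-1), (1 − 1/11^2)^(-1), (1 − 1/13^2)^(-1), (1 − 1/17^2)^(-1), (1 − 1/19^2)^(-1), (1 − 1/23^2)^(-1), (1 − 1/29^2)^(-1), (1 − 1/31^2)^(-1), (1 − 1/37^2)^(-1), (1 − 1/41^2)^(-1) = ∏ p^2 / (p^2 − 1) = 10043314222393291843289/6135418369257504768000.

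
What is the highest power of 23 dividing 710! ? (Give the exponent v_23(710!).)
v_23(710!) = 31

Legendre's formula: v_p(n!) = Σ_{k ≥ 1} ⌊n / p^k⌋. For p = 23, n = 710, the terms are:
  ⌊710/23^1⌋ = ⌊710/23⌋ = 30
  ⌊710/23^2⌋ = ⌊710/529⌋ = 1
(the next term ⌊710/23^3⌋ = 0, terminating the sum). Summing: v_23(710!) = 30 + 1 = 31.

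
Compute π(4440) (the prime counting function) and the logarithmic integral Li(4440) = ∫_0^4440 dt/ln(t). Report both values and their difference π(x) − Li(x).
π(4440) = 602;  Li(4440) ≈ 618.08;  π(x) − Li(x) ≈ -16.08.

Direct count of primes ≤ 4440 gives π(4440) = 602. Numerical evaluation of the logarithmic integral gives Li(4440) ≈ 618.08. The difference π(x) − Li(x) ≈ -16.08 is typically negative for small/moderate x (Li(x) overestimates), though Littlewood's theorem shows this sign changes infinitely often.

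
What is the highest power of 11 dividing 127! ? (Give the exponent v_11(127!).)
v_11(127!) = 12

Legendre's formula: v_p(n!) = Σ_{k ≥ 1} ⌊n / p^k⌋. For p = 11, n = 127, the terms are:
  ⌊127/11^1⌋ = ⌊127/11⌋ = 11
  ⌊127/11^2⌋ = ⌊127/121⌋ = 1
(the next term ⌊127/11^3⌋ = 0, terminating the sum). Summing: v_11(127!) = 11 + 1 = 12.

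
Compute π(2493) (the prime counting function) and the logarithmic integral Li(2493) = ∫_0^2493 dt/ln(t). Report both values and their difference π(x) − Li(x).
π(2493) = 367;  Li(2493) ≈ 378.71;  π(x) − Li(x) ≈ -11.71.

Direct count of primes ≤ 2493 gives π(2493) = 367. Numerical evaluation of the logarithmic integral gives Li(2493) ≈ 378.71. The difference π(x) − Li(x) ≈ -11.71 is typically negative for small/moderate x (Li(x) overestimates), though Littlewood's theorem shows this sign changes infinitely often.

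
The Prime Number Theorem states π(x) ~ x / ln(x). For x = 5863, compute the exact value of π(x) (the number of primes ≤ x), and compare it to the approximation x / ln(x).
π(5863) = 771;  x/ln(x) ≈ 675.74;  relative error ≈ 12.36%.

Directly count primes up to 5863: π(5863) = 771. The PNT approximation gives 5863/ln(5863) ≈ 5863/8.67642 ≈ 675.74. Relative error (π(x) − x/ln(x)) / π(x) ≈ 12.36%; the approximation is known to undercount slightly (Li(x) is a better estimate).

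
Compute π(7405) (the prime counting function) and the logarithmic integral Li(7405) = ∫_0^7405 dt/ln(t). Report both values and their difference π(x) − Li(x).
π(7405) = 939;  Li(7405) ≈ 959.93;  π(x) − Li(x) ≈ -20.93.

Direct count of primes ≤ 7405 gives π(7405) = 939. Numerical evaluation of the logarithmic integral gives Li(7405) ≈ 959.93. The difference π(x) − Li(x) ≈ -20.93 is typically negative for small/moderate x (Li(x) overestimates), though Littlewood's theorem shows this sign changes infinitely often.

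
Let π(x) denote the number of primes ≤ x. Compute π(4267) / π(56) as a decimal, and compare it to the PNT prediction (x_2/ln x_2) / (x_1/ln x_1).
π(4267)/π(56) = 585/16 ≈ 36.5625;  PNT prediction ≈ 36.6945.

π(56) = 16 and π(4267) = 585, so π(4267)/π(56) ≈ 36.5625. The PNT-predicted ratio is (4267/ln(4267)) / (56/ln(56)) ≈ 36.6945. The two agree to within a few percent, as expected.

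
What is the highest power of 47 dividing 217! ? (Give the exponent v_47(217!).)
v_47(217!) = 4

Legendre's formula: v_p(n!) = Σ_{k ≥ 1} ⌊n / p^k⌋. For p = 47, n = 217, the terms are:
  ⌊217/47^1⌋ = ⌊217/47⌋ = 4
(the next term ⌊217/47^2⌋ = 0, terminating the sum). Summing: v_47(217!) = 4 = 4.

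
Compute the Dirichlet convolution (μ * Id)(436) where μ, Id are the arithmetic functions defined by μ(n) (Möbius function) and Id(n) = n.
(μ * Id)(436) = 216

Divisors of 436: [1, 2, 4, 109, 218, 436]. For each d | 436:
  d = 1: μ(1) · Id(436/1) = 1 · 436 = 436
  d = 2: μ(2) · Id(436/2) = -1 · 218 = -218
  d = 4: μ(4) · Id(436/4) = 0 · 109 = 0
  d = 109: μ(109) · Id(436/109) = -1 · 4 = -4
  d = 218: μ(218) · Id(436/218) = 1 · 2 = 2
  d = 436: μ(436) · Id(436/436) = 0 · 1 = 0
Summing: (μ * Id)(436) = 436 + -218 + 0 + -4 + 2 + 0 = 216.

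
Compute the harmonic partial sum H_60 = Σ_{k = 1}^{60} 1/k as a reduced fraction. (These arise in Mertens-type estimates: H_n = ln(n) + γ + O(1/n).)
H_60 = 15117092380124150817026911/3230237388259077233637600

Direct summation: H_60 = 1 + 1/2 + ... + 1/60. The least common denominator is lcm(1, ..., 60) = 9690712164777231700912800; over this denominator the numerator is 9690712164777231700912800 + 4845356082388615850456400 + 3230237388259077233637600 + 2422678041194307925228200 + 1938142432955446340182560 + 1615118694129538616818800 + 1384387452111033100130400 + 1211339020597153962614100 + 1076745796086359077879200 + 969071216477723170091280 + 880973833161566518264800 + 807559347064769308409400 + 745439397290556284685600 + 692193726055516550065200 + 646047477651815446727520 + 605669510298576981307050 + 570041892045719511818400 + 538372898043179538939600 + 510037482356696405311200 + 484535608238861585045640 + 461462484037011033376800 + 440486916580783259132400 + 421335311512053552213600 + 403779673532384654204700 + 387628486591089268036512 + 372719698645278142342800 + 358915265362119692626400 + 346096863027758275032600 + 334162488440594196583200 + 323023738825907723363760 + 312603618218620377448800 + 302834755149288490653525 + 293657944387188839421600 + 285020946022859755909200 + 276877490422206620026080 + 269186449021589769469800 + 261911139588573829754400 + 255018741178348202655600 + 248479799096852094895200 + 242267804119430792522820 + 236358833287249553680800 + 230731242018505516688400 + 225365399180865853509600 + 220243458290391629566200 + 215349159217271815575840 + 210667655756026776106800 + 206185365208026206402400 + 201889836766192327102350 + 197769636015861871447200 + 193814243295544634018256 + 190013964015239837272800 + 186359849322639071171400 + 182843625750513805677600 + 179457632681059846313200 + 176194766632313303652960 + 173048431513879137516300 + 170012494118898801770400 + 167081244220297098291600 + 164249358725037825439200 + 161511869412953861681880 = 45351277140372452451080733, so H_60 = 45351277140372452451080733/9690712164777231700912800; reducing by gcd(45351277140372452451080733, 9690712164777231700912800) = 3 gives 15117092380124150817026911/3230237388259077233637600 ≈ 4.67987. (The PNT-adjacent estimate ln(60) + γ ≈ 4.67156 matches within O(1/n).)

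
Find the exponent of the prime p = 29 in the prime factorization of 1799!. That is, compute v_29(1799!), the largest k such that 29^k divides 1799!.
v_29(1799!) = 64

Legendre's formula: v_p(n!) = Σ_{k ≥ 1} ⌊n / p^k⌋. For p = 29, n = 1799, the terms are:
  ⌊1799/29^1⌋ = ⌊1799/29⌋ = 62
  ⌊1799/29^2⌋ = ⌊1799/841⌋ = 2
(the next term ⌊1799/29^3⌋ = 0, terminating the sum). Summing: v_29(1799!) = 62 + 2 = 64.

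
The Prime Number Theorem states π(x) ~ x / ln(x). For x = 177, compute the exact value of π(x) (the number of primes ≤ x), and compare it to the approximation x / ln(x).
π(177) = 40;  x/ln(x) ≈ 34.20;  relative error ≈ 14.51%.

Directly count primes up to 177: π(177) = 40. The PNT approximation gives 177/ln(177) ≈ 177/5.17615 ≈ 34.20. Relative error (π(x) − x/ln(x)) / π(x) ≈ 14.51%; the approximation is known to undercount slightly (Li(x) is a better estimate).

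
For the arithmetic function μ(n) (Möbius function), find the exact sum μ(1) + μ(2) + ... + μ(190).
Σ_{n ≤ 190} μ(n) = -4

Compute μ(n) for each 1 ≤ n ≤ 190: μ(1) = 1, μ(2) = -1, μ(3) = -1, μ(4) = 0, μ(5) = -1, μ(6) = 1, μ(7) = -1, μ(8) = 0, μ(9) = 0, μ(10) = 1, μ(11) = -1, μ(12) = 0, μ(13) = -1, μ(14) = 1, μ(15) = 1, μ(16) = 0, μ(17) = -1, μ(18) = 0, μ(19) = -1, μ(20) = 0, μ(21) = 1, μ(22) = 1, μ(23) = -1, μ(24) = 0, μ(25) = 0, μ(26) = 1, μ(27) = 0, μ(28) = 0, μ(29) = -1, μ(30) = -1, μ(31) = -1, μ(32) = 0, μ(33) = 1, μ(34) = 1, μ(35) = 1, μ(36) = 0, μ(37) = -1, μ(38) = 1, μ(39) = 1, μ(40) = 0, μ(41) = -1, μ(42) = -1, μ(43) = -1, μ(44) = 0, μ(45) = 0, μ(46) = 1, μ(47) = -1, μ(48) = 0, μ(49) = 0, μ(50) = 0, μ(51) = 1, μ(52) = 0, μ(53) = -1, μ(54) = 0, μ(55) = 1, μ(56) = 0, μ(57) = 1, μ(58) = 1, μ(59) = -1, μ(60) = 0, μ(61) = -1, μ(62) = 1, μ(63) = 0, μ(64) = 0, μ(65) = 1, μ(66) = -1, μ(67) = -1, μ(68) = 0, μ(69) = 1, μ(70) = -1, μ(71) = -1, μ(72) = 0, μ(73) = -1, μ(74) = 1, μ(75) = 0, μ(76) = 0, μ(77) = 1, μ(78) = -1, μ(79) = -1, μ(80) = 0, μ(81) = 0, μ(82) = 1, μ(83) = -1, μ(84) = 0, μ(85) = 1, μ(86) = 1, μ(87) = 1, μ(88) = 0, μ(89) = -1, μ(90) = 0, μ(91) = 1, μ(92) = 0, μ(93) = 1, μ(94) = 1, μ(95) = 1, μ(96) = 0, μ(97) = -1, μ(98) = 0, μ(99) = 0, μ(100) = 0, μ(101) = -1, μ(102) = -1, μ(103) = -1, μ(104) = 0, μ(105) = -1, μ(106) = 1, μ(107) = -1, μ(108) = 0, μ(109) = -1, μ(110) = -1, μ(111) = 1, μ(112) = 0, μ(113) = -1, μ(114) = -1, μ(115) = 1, μ(116) = 0, μ(117) = 0, μ(118) = 1, μ(119) = 1, μ(120) = 0, μ(121) = 0, μ(122) = 1, μ(123) = 1, μ(124) = 0, μ(125) = 0, μ(126) = 0, μ(127) = -1, μ(128) = 0, μ(129) = 1, μ(130) = -1, μ(131) = -1, μ(132) = 0, μ(133) = 1, μ(134) = 1, μ(135) = 0, μ(136) = 0, μ(137) = -1, μ(138) = -1, μ(139) = -1, μ(140) = 0, μ(141) = 1, μ(142) = 1, μ(143) = 1, μ(144) = 0, μ(145) = 1, μ(146) = 1, μ(147) = 0, μ(148) = 0, μ(149) = -1, μ(150) = 0, μ(151) = -1, μ(152) = 0, μ(153) = 0, μ(154) = -1, μ(155) = 1, μ(156) = 0, μ(157) = -1, μ(158) = 1, μ(159) = 1, μ(160) = 0, μ(161) = 1, μ(162) = 0, μ(163) = -1, μ(164) = 0, μ(165) = -1, μ(166) = 1, μ(167) = -1, μ(168) = 0, μ(169) = 0, μ(170) = -1, μ(171) = 0, μ(172) = 0, μ(173) = -1, μ(174) = -1, μ(175) = 0, μ(176) = 0, μ(177) = 1, μ(178) = 1, μ(179) = -1, μ(180) = 0, μ(181) = -1, μ(182) = -1, μ(183) = 1, μ(184) = 0, μ(185) = 1, μ(186) = -1, μ(187) = 1, μ(188) = 0, μ(189) = 0, μ(190) = -1. Summing all 190 values: -4. (Mertens function M(x) = Σ_{n ≤ x} μ(n); on average M(x) should be small (PNT ⟺ M(x) = o(x)).)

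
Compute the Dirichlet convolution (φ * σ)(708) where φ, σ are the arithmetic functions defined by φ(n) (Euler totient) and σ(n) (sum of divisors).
(φ * σ)(708) = 8496

Divisors of 708: [1, 2, 3, 4, 6, 12, 59, 118, 177, 236, 354, 708]. For each d | 708:
  d = 1: φ(1) · σ(708/1) = 1 · 1680 = 1680
  d = 2: φ(2) · σ(708/2) = 1 · 720 = 720
  d = 3: φ(3) · σ(708/3) = 2 · 420 = 840
  d = 4: φ(4) · σ(708/4) = 2 · 240 = 480
  d = 6: φ(6) · σ(708/6) = 2 · 180 = 360
  d = 12: φ(12) · σ(708/12) = 4 · 60 = 240
  d = 59: φ(59) · σ(708/59) = 58 · 28 = 1624
  d = 118: φ(118) · σ(708/118) = 58 · 12 = 696
  d = 177: φ(177) · σ(708/177) = 116 · 7 = 812
  d = 236: φ(236) · σ(708/236) = 116 · 4 = 464
  d = 354: φ(354) · σ(708/354) = 116 · 3 = 348
  d = 708: φ(708) · σ(708/708) = 232 · 1 = 232
Summing: (φ * σ)(708) = 1680 + 720 + 840 + 480 + 360 + 240 + 1624 + 696 + 812 + 464 + 348 + 232 = 8496.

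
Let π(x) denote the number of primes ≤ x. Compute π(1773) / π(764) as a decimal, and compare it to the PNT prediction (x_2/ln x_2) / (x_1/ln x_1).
π(1773)/π(764) = 274/135 ≈ 2.0296;  PNT prediction ≈ 2.0595.

π(764) = 135 and π(1773) = 274, so π(1773)/π(764) ≈ 2.0296. The PNT-predicted ratio is (1773/ln(1773)) / (764/ln(764)) ≈ 2.0595. The two agree to within a few percent, as expected.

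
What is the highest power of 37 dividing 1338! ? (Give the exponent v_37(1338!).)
v_37(1338!) = 36

Legendre's formula: v_p(n!) = Σ_{k ≥ 1} ⌊n / p^k⌋. For p = 37, n = 1338, the terms are:
  ⌊1338/37^1⌋ = ⌊1338/37⌋ = 36
(the next term ⌊1338/37^2⌋ = 0, terminating the sum). Summing: v_37(1338!) = 36 = 36.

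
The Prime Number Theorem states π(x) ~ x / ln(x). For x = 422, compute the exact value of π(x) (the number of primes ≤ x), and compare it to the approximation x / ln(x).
π(422) = 82;  x/ln(x) ≈ 69.81;  relative error ≈ 14.87%.

Directly count primes up to 422: π(422) = 82. The PNT approximation gives 422/ln(422) ≈ 422/6.04501 ≈ 69.81. Relative error (π(x) − x/ln(x)) / π(x) ≈ 14.87%; the approximation is known to undercount slightly (Li(x) is a better estimate).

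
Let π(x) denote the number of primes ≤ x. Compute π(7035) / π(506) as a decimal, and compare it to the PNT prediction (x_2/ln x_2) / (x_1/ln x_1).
π(7035)/π(506) = 904/96 ≈ 9.4167;  PNT prediction ≈ 9.7722.

π(506) = 96 and π(7035) = 904, so π(7035)/π(506) ≈ 9.4167. The PNT-predicted ratio is (7035/ln(7035)) / (506/ln(506)) ≈ 9.7722. The two agree to within a few percent, as expected.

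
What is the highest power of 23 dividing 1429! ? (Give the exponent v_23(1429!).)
v_23(1429!) = 64

Legendre's formula: v_p(n!) = Σ_{k ≥ 1} ⌊n / p^k⌋. For p = 23, n = 1429, the terms are:
  ⌊1429/23^1⌋ = ⌊1429/23⌋ = 62
  ⌊1429/23^2⌋ = ⌊1429/529⌋ = 2
(the next term ⌊1429/23^3⌋ = 0, terminating the sum). Summing: v_23(1429!) = 62 + 2 = 64.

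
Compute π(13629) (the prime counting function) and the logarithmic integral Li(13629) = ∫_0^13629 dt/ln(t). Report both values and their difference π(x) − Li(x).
π(13629) = 1611;  Li(13629) ≈ 1633.34;  π(x) − Li(x) ≈ -22.34.

Direct count of primes ≤ 13629 gives π(13629) = 1611. Numerical evaluation of the logarithmic integral gives Li(13629) ≈ 1633.34. The difference π(x) − Li(x) ≈ -22.34 is typically negative for small/moderate x (Li(x) overestimates), though Littlewood's theorem shows this sign changes infinitely often.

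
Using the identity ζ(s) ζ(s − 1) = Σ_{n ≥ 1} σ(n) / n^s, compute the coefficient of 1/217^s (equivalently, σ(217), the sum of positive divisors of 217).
σ(217) = 256

In the product (Σ m^0/m^s)(Σ k / k^s) = Σ (Σ_{d | n} d) / n^s, the coefficient of 1/n^s is σ(n) = Σ_{d | n} d. For n = 217, divisors are [1, 7, 31, 217]; summing: σ(217) = 256.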